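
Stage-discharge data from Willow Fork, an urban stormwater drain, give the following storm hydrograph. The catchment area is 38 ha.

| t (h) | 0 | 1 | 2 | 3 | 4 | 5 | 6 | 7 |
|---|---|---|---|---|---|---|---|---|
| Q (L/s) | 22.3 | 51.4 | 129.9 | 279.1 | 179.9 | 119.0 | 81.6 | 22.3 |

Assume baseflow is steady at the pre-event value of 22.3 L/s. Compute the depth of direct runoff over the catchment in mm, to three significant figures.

Direct runoff: 0.0, 29.1, 107.6, 256.8, 157.6, 96.7, 59.3, 0.0 L/s; ΣQ_DR = 707.1 L/s.
V = ΣQ_DR · Δt = 707.1 × 3600 s = 2.546 × 10^6 L.
Over A = 38 ha, depth = V / A = 6.70 mm.

d ≈ 6.70 mm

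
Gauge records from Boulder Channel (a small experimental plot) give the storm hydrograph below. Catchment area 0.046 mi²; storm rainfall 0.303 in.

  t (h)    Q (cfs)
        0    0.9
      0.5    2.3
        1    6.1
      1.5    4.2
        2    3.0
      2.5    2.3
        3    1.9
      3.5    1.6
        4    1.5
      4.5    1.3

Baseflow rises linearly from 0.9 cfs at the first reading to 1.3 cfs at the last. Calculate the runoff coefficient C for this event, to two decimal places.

ΣQ_DR = 14.10 cfs; V = ΣQ_DR·Δt = 25380 ft³.
Runoff depth d = V / A = 0.2375 in.
C = d / P = 0.2375 / 0.303 = 0.78.

C ≈ 0.78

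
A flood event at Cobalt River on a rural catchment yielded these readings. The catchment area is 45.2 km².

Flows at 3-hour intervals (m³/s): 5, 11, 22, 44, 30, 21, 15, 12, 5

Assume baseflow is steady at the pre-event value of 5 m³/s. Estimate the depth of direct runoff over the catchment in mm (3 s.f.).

Direct runoff: 0.0, 6.0, 17.0, 39.0, 25.0, 16.0, 10.0, 7.0, 0.0 m³/s; ΣQ_DR = 120.0 m³/s.
V = ΣQ_DR · Δt = 120.0 × 10800 s = 1.296 × 10^6 m³.
Over A = 45.2 km², depth = V / A = 28.7 mm.

d ≈ 28.7 mm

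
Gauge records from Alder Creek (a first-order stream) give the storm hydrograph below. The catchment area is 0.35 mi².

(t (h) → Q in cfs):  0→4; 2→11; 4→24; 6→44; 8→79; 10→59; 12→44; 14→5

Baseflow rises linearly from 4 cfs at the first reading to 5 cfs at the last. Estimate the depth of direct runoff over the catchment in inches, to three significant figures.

Direct runoff: 0.00, 6.86, 19.71, 39.57, 74.43, 54.29, 39.14, 0.00 cfs; ΣQ_DR = 234.0 cfs.
V = ΣQ_DR · Δt = 234.0 × 7200 s = 1.685 × 10^6 ft³.
Over A = 0.35 mi², depth = V / A = 2.07 in.

d ≈ 2.07 in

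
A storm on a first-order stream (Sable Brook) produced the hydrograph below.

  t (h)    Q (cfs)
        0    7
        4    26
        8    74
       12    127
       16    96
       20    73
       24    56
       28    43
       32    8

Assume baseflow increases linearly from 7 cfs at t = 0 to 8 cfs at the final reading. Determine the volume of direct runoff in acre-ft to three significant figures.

Direct-runoff ordinates (Q − Q_b): 0.00, 18.88, 66.75, 119.62, 88.50, 65.38, 48.25, 35.12, 0.00 cfs.
ΣQ_DR = 442.5 cfs.
With Δt = 4 h = 14400 s, V = ΣQ_DR · Δt = 442.5 × 14400 = 6.37 × 10^6 ft³ = 146 acre-ft.

V ≈ 146 acre-ft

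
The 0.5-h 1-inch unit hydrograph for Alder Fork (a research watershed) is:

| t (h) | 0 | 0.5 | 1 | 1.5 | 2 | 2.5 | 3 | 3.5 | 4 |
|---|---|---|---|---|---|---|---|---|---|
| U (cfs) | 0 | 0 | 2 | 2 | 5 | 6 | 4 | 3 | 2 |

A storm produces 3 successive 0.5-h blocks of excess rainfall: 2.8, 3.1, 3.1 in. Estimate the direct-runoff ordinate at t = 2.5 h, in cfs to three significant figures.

Q ≈ 38.5 cfs

By discrete convolution, Q_j = Σ (P_i / 1 in) · U_{j−i}.
At t = 2.5 h (j=5): Q = (2.8/1)·6 + (3.1/1)·5 + (3.1/1)·2 = 38.5 cfs.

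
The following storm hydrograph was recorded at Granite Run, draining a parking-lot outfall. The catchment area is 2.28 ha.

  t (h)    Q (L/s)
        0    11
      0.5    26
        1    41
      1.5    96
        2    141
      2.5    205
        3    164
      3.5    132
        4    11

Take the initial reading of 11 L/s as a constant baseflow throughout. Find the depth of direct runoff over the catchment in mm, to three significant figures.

d ≈ 57.5 mm

Direct runoff: 0.0, 15.0, 30.0, 85.0, 130.0, 194.0, 153.0, 121.0, 0.0 L/s; ΣQ_DR = 728.0 L/s.
V = ΣQ_DR · Δt = 728.0 × 1800 s = 1.310 × 10^6 L.
Over A = 2.28 ha, depth = V / A = 57.5 mm.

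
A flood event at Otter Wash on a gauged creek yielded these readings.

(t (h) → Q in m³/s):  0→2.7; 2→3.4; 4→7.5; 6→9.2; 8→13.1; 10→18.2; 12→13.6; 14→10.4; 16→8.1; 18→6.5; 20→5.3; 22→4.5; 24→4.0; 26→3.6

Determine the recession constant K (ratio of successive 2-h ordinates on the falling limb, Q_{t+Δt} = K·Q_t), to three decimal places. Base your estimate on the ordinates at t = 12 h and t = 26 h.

Using the recession-limb readings at t = 12 h and t = 26 h: Q falls from 13.6 to 3.6 m³/s over 7 intervals.
K = (Q₂/Q₁)^(1/7) = (3.6/13.6)^(1/7) = 0.827.

K ≈ 0.827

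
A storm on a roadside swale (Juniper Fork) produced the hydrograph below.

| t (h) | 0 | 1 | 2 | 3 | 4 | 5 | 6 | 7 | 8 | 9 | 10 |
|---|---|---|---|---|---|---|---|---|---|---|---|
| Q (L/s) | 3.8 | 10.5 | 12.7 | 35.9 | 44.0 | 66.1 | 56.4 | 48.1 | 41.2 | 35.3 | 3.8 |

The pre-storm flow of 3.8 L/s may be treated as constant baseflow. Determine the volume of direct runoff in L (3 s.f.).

V ≈ 1.14 × 10^6 L

Direct-runoff ordinates (Q − Q_b): 0.0, 6.7, 8.9, 32.1, 40.2, 62.3, 52.6, 44.3, 37.4, 31.5, 0.0 L/s.
ΣQ_DR = 316.0 L/s.
With Δt = 1 h = 3600 s, V = ΣQ_DR · Δt = 316.0 × 3600 = 1.14 × 10^6 L.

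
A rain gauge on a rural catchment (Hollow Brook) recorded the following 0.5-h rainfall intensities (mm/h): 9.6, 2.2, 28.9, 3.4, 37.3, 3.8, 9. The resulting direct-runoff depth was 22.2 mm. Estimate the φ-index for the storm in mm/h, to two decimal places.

Only the 2 blocks with intensity above φ contribute runoff: 28.9, 37.3 mm/h.
Σ(I−φ)·Δt = d  ⇒  (28.9+37.3 − 2φ)·0.5 = 22.2
φ = (66.20 − 22.2/0.5) / 2 = 10.90 mm/h.

φ ≈ 10.90 mm/h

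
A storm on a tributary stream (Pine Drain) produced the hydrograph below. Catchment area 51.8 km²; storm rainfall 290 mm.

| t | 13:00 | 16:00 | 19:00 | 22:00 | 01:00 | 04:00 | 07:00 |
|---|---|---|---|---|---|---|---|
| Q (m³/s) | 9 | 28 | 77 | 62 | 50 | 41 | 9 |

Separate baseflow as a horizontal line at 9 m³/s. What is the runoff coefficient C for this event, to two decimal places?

ΣQ_DR = 213.0 m³/s; V = ΣQ_DR·Δt = 2.300 × 10^6 m³.
Runoff depth d = V / A = 44.41 mm.
C = d / P = 44.41 / 290 = 0.15.

C ≈ 0.15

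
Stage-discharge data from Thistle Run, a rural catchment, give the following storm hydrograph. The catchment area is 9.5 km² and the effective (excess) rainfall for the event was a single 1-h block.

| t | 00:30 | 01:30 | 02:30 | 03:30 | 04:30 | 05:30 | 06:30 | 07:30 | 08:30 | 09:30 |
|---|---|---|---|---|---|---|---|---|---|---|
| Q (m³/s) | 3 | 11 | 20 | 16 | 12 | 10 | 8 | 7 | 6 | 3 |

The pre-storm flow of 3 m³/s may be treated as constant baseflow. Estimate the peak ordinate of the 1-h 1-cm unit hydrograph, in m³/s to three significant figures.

Direct runoff: 0.0, 8.0, 17.0, 13.0, 9.0, 7.0, 5.0, 4.0, 3.0, 0.0 m³/s; ΣQ_DR = 66.00 m³/s, peak = 17.0 m³/s.
Runoff depth d = ΣQ_DR·Δt / A = 66.00 × 3600 / (9.5 km²) = 25.01 mm.
The 1-cm UH is the DRH scaled by (10 mm)/d, so U_p = 17.0 × 10/25.01 = 6.80 m³/s.

U_p ≈ 6.80 m³/s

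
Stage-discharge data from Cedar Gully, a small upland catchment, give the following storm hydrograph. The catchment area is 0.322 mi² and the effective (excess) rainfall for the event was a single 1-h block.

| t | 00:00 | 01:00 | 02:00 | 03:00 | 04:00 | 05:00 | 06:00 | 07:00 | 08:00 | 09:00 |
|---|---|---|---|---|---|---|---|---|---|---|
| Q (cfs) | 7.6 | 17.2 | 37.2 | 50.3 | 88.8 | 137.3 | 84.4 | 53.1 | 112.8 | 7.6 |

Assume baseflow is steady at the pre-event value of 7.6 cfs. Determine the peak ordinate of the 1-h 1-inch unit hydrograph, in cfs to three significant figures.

Direct runoff: 0.0, 9.6, 29.6, 42.7, 81.2, 129.7, 76.8, 45.5, 105.2, 0.0 cfs; ΣQ_DR = 520.3 cfs, peak = 129.7 cfs.
Runoff depth d = ΣQ_DR·Δt / A = 520.3 × 3600 / (0.322 mi²) = 2.504 in.
The 1-inch UH is the DRH scaled by (1 in)/d, so U_p = 129.7 × 1/2.504 = 51.8 cfs.

U_p ≈ 51.8 cfs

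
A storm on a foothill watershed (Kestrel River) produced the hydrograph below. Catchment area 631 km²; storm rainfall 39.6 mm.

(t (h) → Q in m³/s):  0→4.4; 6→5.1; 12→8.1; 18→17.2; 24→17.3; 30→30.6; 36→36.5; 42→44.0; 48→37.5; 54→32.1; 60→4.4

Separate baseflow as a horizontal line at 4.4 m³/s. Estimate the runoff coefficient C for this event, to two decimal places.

C ≈ 0.16

ΣQ_DR = 188.8 m³/s; V = ΣQ_DR·Δt = 4.078 × 10^6 m³.
Runoff depth d = V / A = 6.463 mm.
C = d / P = 6.463 / 39.6 = 0.16.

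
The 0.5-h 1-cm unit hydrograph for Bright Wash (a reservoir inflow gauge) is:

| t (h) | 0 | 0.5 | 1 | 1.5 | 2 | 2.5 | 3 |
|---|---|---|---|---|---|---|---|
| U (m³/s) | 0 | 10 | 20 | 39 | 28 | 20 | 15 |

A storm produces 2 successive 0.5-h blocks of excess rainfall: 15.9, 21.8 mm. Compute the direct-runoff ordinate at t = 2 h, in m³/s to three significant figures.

Q ≈ 130 m³/s

By discrete convolution, Q_j = Σ (P_i / 10 mm) · U_{j−i}.
At t = 2 h (j=4): Q = (15.9/10)·28 + (21.8/10)·39 = 130 m³/s.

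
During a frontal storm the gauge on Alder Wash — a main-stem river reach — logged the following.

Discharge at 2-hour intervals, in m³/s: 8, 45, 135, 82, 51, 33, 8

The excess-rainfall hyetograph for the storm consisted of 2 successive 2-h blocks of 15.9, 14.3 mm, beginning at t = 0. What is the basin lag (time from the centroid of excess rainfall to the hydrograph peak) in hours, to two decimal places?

t_L ≈ 2.05 h

Centroid of excess rainfall: t_c = Σ P_i·t̄_i / ΣP_i = 1.9470 h (block centres at 1, 3 h).
Hydrograph peak occurs at t = 4 h, so basin lag t_L = 4 − 1.9470 = 2.05 h.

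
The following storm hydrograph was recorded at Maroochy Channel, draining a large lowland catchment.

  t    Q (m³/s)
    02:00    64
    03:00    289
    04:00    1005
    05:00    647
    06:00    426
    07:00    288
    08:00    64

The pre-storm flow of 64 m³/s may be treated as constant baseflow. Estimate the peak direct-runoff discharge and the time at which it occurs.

Q_p = 941.0 m³/s at t = 04:00

Subtracting baseflow gives direct-runoff ordinates: 0.0, 225.0, 941.0, 583.0, 362.0, 224.0, 0.0 m³/s.
The maximum is 941.0 m³/s, occurring at the reading for t = 04:00.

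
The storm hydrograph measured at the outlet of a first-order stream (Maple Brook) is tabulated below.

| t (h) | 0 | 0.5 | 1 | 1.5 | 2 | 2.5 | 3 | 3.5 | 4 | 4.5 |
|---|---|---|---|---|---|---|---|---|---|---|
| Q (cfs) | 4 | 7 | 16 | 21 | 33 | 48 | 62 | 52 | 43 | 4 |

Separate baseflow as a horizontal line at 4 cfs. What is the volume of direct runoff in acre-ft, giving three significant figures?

Direct-runoff ordinates (Q − Q_b): 0.0, 3.0, 12.0, 17.0, 29.0, 44.0, 58.0, 48.0, 39.0, 0.0 cfs.
ΣQ_DR = 250.0 cfs.
With Δt = 0.5 h = 1800 s, V = ΣQ_DR · Δt = 250.0 × 1800 = 4.50 × 10^5 ft³ = 10.3 acre-ft.

V ≈ 10.3 acre-ft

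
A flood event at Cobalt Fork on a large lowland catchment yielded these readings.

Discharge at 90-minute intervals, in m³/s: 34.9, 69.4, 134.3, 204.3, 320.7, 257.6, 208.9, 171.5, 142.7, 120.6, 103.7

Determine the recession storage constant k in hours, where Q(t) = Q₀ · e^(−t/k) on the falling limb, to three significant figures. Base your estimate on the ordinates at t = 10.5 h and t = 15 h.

k ≈ 8.94 h

On the falling limb, Q drops from 171.5 to 103.7 m³/s between t = 10.5 h and t = 15 h (Δt = 4.5 h).
k = −Δt / ln(Q₂/Q₁) = −4.5 / ln(103.7/171.5) = 8.94 h.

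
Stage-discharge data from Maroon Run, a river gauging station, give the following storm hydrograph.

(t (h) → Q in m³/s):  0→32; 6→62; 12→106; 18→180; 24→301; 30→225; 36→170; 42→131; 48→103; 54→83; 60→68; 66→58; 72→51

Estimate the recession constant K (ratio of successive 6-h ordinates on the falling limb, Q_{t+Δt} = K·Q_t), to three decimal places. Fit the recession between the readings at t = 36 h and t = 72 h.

Using the recession-limb readings at t = 36 h and t = 72 h: Q falls from 170 to 51 m³/s over 6 intervals.
K = (Q₂/Q₁)^(1/6) = (51/170)^(1/6) = 0.818.

K ≈ 0.818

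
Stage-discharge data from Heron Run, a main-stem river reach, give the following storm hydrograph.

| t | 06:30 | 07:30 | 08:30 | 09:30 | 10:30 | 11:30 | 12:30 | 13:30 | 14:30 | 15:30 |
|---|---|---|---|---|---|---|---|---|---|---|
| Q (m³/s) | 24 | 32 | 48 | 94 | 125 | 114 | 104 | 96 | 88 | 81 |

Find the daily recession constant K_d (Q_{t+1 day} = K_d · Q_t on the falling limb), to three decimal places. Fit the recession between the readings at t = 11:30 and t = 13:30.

K_d ≈ 0.127

Between t = 11:30 and t = 13:30 the flow falls from 114 to 96 m³/s over 2×1 h = 2 h.
Per-interval ratio K = (96/114)^(1/2) = 0.9177; K_d = K^(24/1) = 0.127.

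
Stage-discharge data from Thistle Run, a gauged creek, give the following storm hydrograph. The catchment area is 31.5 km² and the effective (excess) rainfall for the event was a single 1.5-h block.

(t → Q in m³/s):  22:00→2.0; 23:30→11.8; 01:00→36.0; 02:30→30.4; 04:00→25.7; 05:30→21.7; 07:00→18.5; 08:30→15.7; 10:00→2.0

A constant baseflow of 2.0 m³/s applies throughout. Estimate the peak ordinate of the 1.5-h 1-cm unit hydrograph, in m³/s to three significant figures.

U_p ≈ 13.6 m³/s

Direct runoff: 0.0, 9.8, 34.0, 28.4, 23.7, 19.7, 16.5, 13.7, 0.0 m³/s; ΣQ_DR = 145.8 m³/s, peak = 34.0 m³/s.
Runoff depth d = ΣQ_DR·Δt / A = 145.8 × 5400 / (31.5 km²) = 24.99 mm.
The 1-cm UH is the DRH scaled by (10 mm)/d, so U_p = 34.0 × 10/24.99 = 13.6 m³/s.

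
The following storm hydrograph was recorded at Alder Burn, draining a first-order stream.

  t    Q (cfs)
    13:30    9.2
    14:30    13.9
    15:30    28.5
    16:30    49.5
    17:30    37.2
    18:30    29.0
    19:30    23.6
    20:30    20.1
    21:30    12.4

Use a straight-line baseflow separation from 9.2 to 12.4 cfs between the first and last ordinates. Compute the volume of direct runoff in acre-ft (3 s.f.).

Direct-runoff ordinates (Q − Q_b): 0.00, 4.30, 18.50, 39.10, 26.40, 17.80, 12.00, 8.10, 0.00 cfs.
ΣQ_DR = 126.2 cfs.
With Δt = 1 h = 3600 s, V = ΣQ_DR · Δt = 126.2 × 3600 = 4.54 × 10^5 ft³ = 10.4 acre-ft.

V ≈ 10.4 acre-ft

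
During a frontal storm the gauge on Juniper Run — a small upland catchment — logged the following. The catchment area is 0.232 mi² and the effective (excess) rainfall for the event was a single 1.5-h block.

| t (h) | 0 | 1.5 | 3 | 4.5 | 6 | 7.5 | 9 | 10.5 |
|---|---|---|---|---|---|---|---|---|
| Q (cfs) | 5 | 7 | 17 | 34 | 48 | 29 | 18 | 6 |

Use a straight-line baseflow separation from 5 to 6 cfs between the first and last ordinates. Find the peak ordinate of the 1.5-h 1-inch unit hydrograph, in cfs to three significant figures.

U_p ≈ 35.3 cfs

Direct runoff: 0.00, 1.86, 11.71, 28.57, 42.43, 23.29, 12.14, 0.00 cfs; ΣQ_DR = 120.0 cfs, peak = 42.43 cfs.
Runoff depth d = ΣQ_DR·Δt / A = 120.0 × 5400 / (0.232 mi²) = 1.202 in.
The 1-inch UH is the DRH scaled by (1 in)/d, so U_p = 42.43 × 1/1.202 = 35.3 cfs.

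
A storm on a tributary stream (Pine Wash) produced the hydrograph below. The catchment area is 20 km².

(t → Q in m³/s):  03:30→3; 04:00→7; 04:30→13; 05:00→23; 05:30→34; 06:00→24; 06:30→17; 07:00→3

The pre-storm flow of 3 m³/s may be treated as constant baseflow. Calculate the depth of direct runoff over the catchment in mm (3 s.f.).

Direct runoff: 0.0, 4.0, 10.0, 20.0, 31.0, 21.0, 14.0, 0.0 m³/s; ΣQ_DR = 100.0 m³/s.
V = ΣQ_DR · Δt = 100.0 × 1800 s = 1.800 × 10^5 m³.
Over A = 20 km², depth = V / A = 9.00 mm.

d ≈ 9.00 mm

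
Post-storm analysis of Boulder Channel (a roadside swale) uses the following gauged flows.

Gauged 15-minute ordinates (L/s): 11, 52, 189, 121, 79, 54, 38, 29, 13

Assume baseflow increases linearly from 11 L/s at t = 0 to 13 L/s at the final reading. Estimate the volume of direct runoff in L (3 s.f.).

Direct-runoff ordinates (Q − Q_b): 0.00, 40.75, 177.50, 109.25, 67.00, 41.75, 25.50, 16.25, 0.00 L/s.
ΣQ_DR = 478.0 L/s.
With Δt = 0.25 h = 900 s, V = ΣQ_DR · Δt = 478.0 × 900 = 4.30 × 10^5 L.

V ≈ 4.30 × 10^5 L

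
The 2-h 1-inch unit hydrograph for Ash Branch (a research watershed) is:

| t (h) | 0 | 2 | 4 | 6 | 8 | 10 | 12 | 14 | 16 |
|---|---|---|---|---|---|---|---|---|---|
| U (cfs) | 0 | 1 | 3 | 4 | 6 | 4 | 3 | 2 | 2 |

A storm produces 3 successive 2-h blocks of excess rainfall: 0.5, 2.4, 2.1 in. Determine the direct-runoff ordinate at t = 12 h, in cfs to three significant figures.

By discrete convolution, Q_j = Σ (P_i / 1 in) · U_{j−i}.
At t = 12 h (j=6): Q = (0.5/1)·3 + (2.4/1)·4 + (2.1/1)·6 = 23.7 cfs.

Q ≈ 23.7 cfs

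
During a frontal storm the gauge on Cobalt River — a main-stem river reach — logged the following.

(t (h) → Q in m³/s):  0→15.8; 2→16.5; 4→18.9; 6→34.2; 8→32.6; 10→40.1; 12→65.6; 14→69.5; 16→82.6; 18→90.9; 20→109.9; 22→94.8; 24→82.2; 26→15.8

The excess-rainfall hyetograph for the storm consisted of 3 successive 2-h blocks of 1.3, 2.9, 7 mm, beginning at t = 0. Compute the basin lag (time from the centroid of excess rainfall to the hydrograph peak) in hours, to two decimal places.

Centroid of excess rainfall: t_c = Σ P_i·t̄_i / ΣP_i = 4.0179 h (block centres at 1, 3, 5 h).
Hydrograph peak occurs at t = 20 h, so basin lag t_L = 20 − 4.0179 = 15.98 h.

t_L ≈ 15.98 h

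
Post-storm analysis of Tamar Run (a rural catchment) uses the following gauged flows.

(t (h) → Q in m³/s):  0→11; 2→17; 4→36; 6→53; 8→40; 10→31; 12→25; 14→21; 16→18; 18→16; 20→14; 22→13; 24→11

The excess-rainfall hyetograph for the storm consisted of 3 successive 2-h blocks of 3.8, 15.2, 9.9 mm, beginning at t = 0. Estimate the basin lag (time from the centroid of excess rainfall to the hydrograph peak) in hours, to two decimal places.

t_L ≈ 2.58 h

Centroid of excess rainfall: t_c = Σ P_i·t̄_i / ΣP_i = 3.4221 h (block centres at 1, 3, 5 h).
Hydrograph peak occurs at t = 6 h, so basin lag t_L = 6 − 3.4221 = 2.58 h.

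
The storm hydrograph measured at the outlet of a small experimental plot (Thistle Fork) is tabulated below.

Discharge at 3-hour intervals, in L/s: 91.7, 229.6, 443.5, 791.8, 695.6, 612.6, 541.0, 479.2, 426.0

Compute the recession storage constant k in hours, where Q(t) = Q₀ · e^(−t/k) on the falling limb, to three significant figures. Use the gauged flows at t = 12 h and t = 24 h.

k ≈ 24.5 h

On the falling limb, Q drops from 695.6 to 426.0 L/s between t = 12 h and t = 24 h (Δt = 12 h).
k = −Δt / ln(Q₂/Q₁) = −12 / ln(426.0/695.6) = 24.5 h.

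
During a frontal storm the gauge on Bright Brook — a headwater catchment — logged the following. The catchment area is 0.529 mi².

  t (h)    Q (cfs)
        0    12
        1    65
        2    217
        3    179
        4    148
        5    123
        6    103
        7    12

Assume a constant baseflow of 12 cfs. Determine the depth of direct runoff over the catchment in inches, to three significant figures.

d ≈ 2.24 in

Direct runoff: 0.0, 53.0, 205.0, 167.0, 136.0, 111.0, 91.0, 0.0 cfs; ΣQ_DR = 763.0 cfs.
V = ΣQ_DR · Δt = 763.0 × 3600 s = 2.747 × 10^6 ft³.
Over A = 0.529 mi², depth = V / A = 2.24 in.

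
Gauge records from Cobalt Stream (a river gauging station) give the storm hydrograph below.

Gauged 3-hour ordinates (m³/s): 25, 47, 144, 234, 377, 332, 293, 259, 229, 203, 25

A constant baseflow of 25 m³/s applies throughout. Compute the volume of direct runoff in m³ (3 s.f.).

V ≈ 2.04 × 10^7 m³

Direct-runoff ordinates (Q − Q_b): 0.0, 22.0, 119.0, 209.0, 352.0, 307.0, 268.0, 234.0, 204.0, 178.0, 0.0 m³/s.
ΣQ_DR = 1893 m³/s.
With Δt = 3 h = 10800 s, V = ΣQ_DR · Δt = 1893 × 10800 = 2.04 × 10^7 m³.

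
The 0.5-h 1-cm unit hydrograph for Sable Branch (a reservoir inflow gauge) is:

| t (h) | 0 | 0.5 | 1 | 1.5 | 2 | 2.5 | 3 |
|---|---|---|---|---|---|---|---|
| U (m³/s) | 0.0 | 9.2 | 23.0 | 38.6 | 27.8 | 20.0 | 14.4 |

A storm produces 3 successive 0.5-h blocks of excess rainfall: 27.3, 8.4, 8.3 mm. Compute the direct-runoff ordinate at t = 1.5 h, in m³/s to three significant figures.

By discrete convolution, Q_j = Σ (P_i / 10 mm) · U_{j−i}.
At t = 1.5 h (j=3): Q = (27.3/10)·38.6 + (8.4/10)·23.0 + (8.3/10)·9.2 = 132 m³/s.

Q ≈ 132 m³/s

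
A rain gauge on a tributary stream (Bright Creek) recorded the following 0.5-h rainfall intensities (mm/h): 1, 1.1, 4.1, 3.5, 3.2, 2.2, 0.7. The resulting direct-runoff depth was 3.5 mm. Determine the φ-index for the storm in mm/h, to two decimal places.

φ ≈ 1.50 mm/h

Only the 4 blocks with intensity above φ contribute runoff: 4.1, 3.5, 3.2, 2.2 mm/h.
Σ(I−φ)·Δt = d  ⇒  (4.1+3.5+3.2+2.2 − 4φ)·0.5 = 3.5
φ = (13.00 − 3.5/0.5) / 4 = 1.50 mm/h.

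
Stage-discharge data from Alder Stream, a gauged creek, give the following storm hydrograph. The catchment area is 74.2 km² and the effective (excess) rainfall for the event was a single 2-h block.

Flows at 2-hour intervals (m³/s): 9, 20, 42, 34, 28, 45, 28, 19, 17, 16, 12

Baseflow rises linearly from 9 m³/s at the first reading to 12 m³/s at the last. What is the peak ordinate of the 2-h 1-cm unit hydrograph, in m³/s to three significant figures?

U_p ≈ 23.0 m³/s

Direct runoff: 0.00, 10.70, 32.40, 24.10, 17.80, 34.50, 17.20, 7.90, 5.60, 4.30, 0.00 m³/s; ΣQ_DR = 154.5 m³/s, peak = 34.50 m³/s.
Runoff depth d = ΣQ_DR·Δt / A = 154.5 × 7200 / (74.2 km²) = 14.99 mm.
The 1-cm UH is the DRH scaled by (10 mm)/d, so U_p = 34.50 × 10/14.99 = 23.0 m³/s.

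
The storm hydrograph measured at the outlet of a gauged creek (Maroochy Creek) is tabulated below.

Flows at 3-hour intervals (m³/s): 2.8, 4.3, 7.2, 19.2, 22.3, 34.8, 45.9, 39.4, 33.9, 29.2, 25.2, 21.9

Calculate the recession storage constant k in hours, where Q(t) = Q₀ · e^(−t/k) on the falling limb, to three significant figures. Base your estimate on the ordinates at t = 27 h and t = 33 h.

On the falling limb, Q drops from 29.2 to 21.9 m³/s between t = 27 h and t = 33 h (Δt = 6 h).
k = −Δt / ln(Q₂/Q₁) = −6 / ln(21.9/29.2) = 20.9 h.

k ≈ 20.9 h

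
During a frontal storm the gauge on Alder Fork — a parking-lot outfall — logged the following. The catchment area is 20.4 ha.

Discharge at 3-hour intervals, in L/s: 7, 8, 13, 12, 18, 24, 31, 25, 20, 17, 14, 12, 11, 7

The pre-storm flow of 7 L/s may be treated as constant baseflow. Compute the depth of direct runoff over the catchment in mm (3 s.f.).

Direct runoff: 0.0, 1.0, 6.0, 5.0, 11.0, 17.0, 24.0, 18.0, 13.0, 10.0, 7.0, 5.0, 4.0, 0.0 L/s; ΣQ_DR = 121.0 L/s.
V = ΣQ_DR · Δt = 121.0 × 10800 s = 1.307 × 10^6 L.
Over A = 20.4 ha, depth = V / A = 6.41 mm.

d ≈ 6.41 mm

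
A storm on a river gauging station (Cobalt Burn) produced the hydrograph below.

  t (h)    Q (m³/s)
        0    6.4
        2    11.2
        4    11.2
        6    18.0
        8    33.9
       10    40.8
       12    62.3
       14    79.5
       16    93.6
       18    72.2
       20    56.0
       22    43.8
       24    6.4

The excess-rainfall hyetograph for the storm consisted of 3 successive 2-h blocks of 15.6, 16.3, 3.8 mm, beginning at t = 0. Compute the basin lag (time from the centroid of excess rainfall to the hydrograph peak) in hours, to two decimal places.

Centroid of excess rainfall: t_c = Σ P_i·t̄_i / ΣP_i = 2.3389 h (block centres at 1, 3, 5 h).
Hydrograph peak occurs at t = 16 h, so basin lag t_L = 16 − 2.3389 = 13.66 h.

t_L ≈ 13.66 h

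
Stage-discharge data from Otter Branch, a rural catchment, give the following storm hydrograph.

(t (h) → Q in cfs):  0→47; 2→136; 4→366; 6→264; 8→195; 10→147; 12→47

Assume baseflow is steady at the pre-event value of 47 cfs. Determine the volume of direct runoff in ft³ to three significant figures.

Direct-runoff ordinates (Q − Q_b): 0.0, 89.0, 319.0, 217.0, 148.0, 100.0, 0.0 cfs.
ΣQ_DR = 873.0 cfs.
With Δt = 2 h = 7200 s, V = ΣQ_DR · Δt = 873.0 × 7200 = 6.29 × 10^6 ft³.

V ≈ 6.29 × 10^6 ft³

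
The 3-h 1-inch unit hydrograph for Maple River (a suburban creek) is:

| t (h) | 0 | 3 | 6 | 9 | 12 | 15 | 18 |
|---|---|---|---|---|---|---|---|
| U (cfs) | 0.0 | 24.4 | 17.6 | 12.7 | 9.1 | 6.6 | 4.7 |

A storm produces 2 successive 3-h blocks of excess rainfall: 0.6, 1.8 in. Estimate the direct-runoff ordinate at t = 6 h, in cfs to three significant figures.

Q ≈ 54.5 cfs

By discrete convolution, Q_j = Σ (P_i / 1 in) · U_{j−i}.
At t = 6 h (j=2): Q = (0.6/1)·17.6 + (1.8/1)·24.4 = 54.5 cfs.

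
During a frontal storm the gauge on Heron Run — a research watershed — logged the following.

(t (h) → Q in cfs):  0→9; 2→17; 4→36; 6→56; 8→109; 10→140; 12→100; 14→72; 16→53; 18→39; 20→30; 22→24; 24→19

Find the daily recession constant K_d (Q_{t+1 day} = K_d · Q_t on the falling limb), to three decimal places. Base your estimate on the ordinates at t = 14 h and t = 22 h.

K_d ≈ 0.037

Between t = 14 h and t = 22 h the flow falls from 72 to 24 cfs over 4×2 h = 8 h.
Per-interval ratio K = (24/72)^(1/4) = 0.7598; K_d = K^(24/2) = 0.037.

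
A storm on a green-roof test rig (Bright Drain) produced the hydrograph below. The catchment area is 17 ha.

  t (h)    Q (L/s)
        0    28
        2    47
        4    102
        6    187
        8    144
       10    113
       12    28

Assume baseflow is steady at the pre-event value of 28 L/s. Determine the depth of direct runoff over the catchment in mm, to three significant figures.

d ≈ 19.2 mm

Direct runoff: 0.0, 19.0, 74.0, 159.0, 116.0, 85.0, 0.0 L/s; ΣQ_DR = 453.0 L/s.
V = ΣQ_DR · Δt = 453.0 × 7200 s = 3.262 × 10^6 L.
Over A = 17 ha, depth = V / A = 19.2 mm.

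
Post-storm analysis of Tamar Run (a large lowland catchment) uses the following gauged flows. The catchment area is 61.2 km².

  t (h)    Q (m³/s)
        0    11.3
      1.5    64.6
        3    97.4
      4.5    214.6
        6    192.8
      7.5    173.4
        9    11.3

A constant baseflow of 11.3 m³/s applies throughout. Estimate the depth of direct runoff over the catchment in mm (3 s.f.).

Direct runoff: 0.0, 53.3, 86.1, 203.3, 181.5, 162.1, 0.0 m³/s; ΣQ_DR = 686.3 m³/s.
V = ΣQ_DR · Δt = 686.3 × 5400 s = 3.706 × 10^6 m³.
Over A = 61.2 km², depth = V / A = 60.6 mm.

d ≈ 60.6 mm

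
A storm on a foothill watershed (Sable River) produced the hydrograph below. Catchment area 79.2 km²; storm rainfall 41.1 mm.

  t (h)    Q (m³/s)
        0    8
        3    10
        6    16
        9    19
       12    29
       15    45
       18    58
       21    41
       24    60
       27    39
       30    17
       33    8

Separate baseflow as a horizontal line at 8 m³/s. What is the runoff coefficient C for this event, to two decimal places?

C ≈ 0.84

ΣQ_DR = 254.0 m³/s; V = ΣQ_DR·Δt = 2.743 × 10^6 m³.
Runoff depth d = V / A = 34.64 mm.
C = d / P = 34.64 / 41.1 = 0.84.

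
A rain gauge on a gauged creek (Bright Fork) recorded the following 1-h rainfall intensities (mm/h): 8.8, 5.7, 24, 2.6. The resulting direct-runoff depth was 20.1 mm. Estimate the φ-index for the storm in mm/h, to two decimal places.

Only the 2 blocks with intensity above φ contribute runoff: 8.8, 24 mm/h.
Σ(I−φ)·Δt = d  ⇒  (8.8+24 − 2φ)·1 = 20.1
φ = (32.80 − 20.1/1) / 2 = 6.35 mm/h.

φ ≈ 6.35 mm/h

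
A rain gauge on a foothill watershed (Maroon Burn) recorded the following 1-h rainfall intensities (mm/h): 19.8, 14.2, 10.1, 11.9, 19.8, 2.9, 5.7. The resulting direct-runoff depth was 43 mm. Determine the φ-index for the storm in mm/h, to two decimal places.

φ ≈ 6.56 mm/h

Only the 5 blocks with intensity above φ contribute runoff: 19.8, 14.2, 10.1, 11.9, 19.8 mm/h.
Σ(I−φ)·Δt = d  ⇒  (19.8+14.2+10.1+11.9+19.8 − 5φ)·1 = 43
φ = (75.80 − 43/1) / 5 = 6.56 mm/h.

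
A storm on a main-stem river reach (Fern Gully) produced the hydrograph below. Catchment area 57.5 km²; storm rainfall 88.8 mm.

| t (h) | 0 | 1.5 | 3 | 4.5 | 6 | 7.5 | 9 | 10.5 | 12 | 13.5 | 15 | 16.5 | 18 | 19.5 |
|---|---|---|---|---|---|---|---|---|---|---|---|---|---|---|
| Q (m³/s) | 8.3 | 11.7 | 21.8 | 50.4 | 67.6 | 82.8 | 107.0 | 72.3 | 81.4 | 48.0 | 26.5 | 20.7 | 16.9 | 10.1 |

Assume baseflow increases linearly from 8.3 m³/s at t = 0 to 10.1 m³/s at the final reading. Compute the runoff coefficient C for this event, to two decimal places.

C ≈ 0.53

ΣQ_DR = 496.7 m³/s; V = ΣQ_DR·Δt = 2.682 × 10^6 m³.
Runoff depth d = V / A = 46.65 mm.
C = d / P = 46.65 / 88.8 = 0.53.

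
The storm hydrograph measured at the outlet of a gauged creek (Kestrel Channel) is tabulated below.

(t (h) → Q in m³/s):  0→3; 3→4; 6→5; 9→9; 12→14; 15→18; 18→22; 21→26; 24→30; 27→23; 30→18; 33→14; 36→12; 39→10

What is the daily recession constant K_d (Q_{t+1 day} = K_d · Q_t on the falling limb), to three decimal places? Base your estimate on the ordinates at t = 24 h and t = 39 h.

Between t = 24 h and t = 39 h the flow falls from 30 to 10 m³/s over 5×3 h = 15 h.
Per-interval ratio K = (10/30)^(1/5) = 0.8027; K_d = K^(24/3) = 0.172.

K_d ≈ 0.172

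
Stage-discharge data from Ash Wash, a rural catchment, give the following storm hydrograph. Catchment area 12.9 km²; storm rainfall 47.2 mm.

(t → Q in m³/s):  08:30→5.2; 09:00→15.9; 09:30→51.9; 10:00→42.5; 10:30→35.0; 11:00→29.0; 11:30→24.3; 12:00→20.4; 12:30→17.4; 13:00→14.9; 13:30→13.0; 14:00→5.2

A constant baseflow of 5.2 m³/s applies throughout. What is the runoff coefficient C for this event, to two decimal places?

ΣQ_DR = 212.3 m³/s; V = ΣQ_DR·Δt = 3.821 × 10^5 m³.
Runoff depth d = V / A = 29.62 mm.
C = d / P = 29.62 / 47.2 = 0.63.

C ≈ 0.63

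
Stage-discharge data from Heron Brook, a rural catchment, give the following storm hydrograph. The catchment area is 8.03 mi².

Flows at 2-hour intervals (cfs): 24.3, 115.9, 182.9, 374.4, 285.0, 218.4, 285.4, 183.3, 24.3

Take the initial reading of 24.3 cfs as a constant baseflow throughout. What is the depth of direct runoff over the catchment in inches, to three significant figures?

d ≈ 0.569 in

Direct runoff: 0.0, 91.6, 158.6, 350.1, 260.7, 194.1, 261.1, 159.0, 0.0 cfs; ΣQ_DR = 1475 cfs.
V = ΣQ_DR · Δt = 1475 × 7200 s = 1.062 × 10^7 ft³.
Over A = 8.03 mi², depth = V / A = 0.569 in.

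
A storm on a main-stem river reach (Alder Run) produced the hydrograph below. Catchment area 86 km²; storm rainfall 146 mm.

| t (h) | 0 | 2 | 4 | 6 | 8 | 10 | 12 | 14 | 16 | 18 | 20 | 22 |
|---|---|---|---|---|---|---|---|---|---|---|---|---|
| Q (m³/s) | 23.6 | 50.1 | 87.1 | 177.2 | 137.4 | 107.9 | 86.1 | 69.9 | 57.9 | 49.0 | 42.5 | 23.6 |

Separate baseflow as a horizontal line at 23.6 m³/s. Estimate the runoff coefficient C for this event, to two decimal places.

C ≈ 0.36

ΣQ_DR = 629.1 m³/s; V = ΣQ_DR·Δt = 4.530 × 10^6 m³.
Runoff depth d = V / A = 52.67 mm.
C = d / P = 52.67 / 146 = 0.36.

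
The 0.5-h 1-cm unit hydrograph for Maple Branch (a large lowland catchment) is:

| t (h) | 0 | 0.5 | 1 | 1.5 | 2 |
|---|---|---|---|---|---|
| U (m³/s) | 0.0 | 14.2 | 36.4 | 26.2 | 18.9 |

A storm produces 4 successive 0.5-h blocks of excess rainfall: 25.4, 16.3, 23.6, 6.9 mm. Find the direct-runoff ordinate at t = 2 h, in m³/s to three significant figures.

Q ≈ 186 m³/s

By discrete convolution, Q_j = Σ (P_i / 10 mm) · U_{j−i}.
At t = 2 h (j=4): Q = (25.4/10)·18.9 + (16.3/10)·26.2 + (23.6/10)·36.4 + (6.9/10)·14.2 = 186 m³/s.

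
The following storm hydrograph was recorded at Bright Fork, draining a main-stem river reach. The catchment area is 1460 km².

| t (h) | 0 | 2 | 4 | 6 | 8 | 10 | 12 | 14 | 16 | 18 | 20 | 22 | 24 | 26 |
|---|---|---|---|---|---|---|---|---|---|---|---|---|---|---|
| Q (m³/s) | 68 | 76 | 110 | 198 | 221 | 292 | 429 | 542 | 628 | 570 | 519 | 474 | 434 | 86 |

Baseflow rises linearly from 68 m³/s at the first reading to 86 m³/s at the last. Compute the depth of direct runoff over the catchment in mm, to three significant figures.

d ≈ 17.6 mm

Direct runoff: 0.00, 6.62, 39.23, 125.85, 147.46, 217.08, 352.69, 464.31, 548.92, 489.54, 437.15, 390.77, 349.38, 0.00 m³/s; ΣQ_DR = 3569 m³/s.
V = ΣQ_DR · Δt = 3569 × 7200 s = 2.570 × 10^7 m³.
Over A = 1460 km², depth = V / A = 17.6 mm.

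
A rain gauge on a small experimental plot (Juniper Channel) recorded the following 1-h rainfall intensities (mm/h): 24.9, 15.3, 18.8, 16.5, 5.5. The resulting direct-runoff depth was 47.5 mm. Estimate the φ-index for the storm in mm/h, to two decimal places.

Only the 4 blocks with intensity above φ contribute runoff: 24.9, 15.3, 18.8, 16.5 mm/h.
Σ(I−φ)·Δt = d  ⇒  (24.9+15.3+18.8+16.5 − 4φ)·1 = 47.5
φ = (75.50 − 47.5/1) / 4 = 7.00 mm/h.

φ ≈ 7.00 mm/h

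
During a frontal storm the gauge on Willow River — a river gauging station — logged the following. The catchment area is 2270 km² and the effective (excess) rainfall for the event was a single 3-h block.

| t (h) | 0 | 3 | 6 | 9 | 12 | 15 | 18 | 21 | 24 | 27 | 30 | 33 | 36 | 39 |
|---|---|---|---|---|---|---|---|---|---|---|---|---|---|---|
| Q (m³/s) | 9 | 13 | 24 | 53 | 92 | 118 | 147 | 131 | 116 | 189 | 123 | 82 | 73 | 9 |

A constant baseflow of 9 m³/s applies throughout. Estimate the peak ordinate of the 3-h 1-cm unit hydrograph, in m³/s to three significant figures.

Direct runoff: 0.0, 4.0, 15.0, 44.0, 83.0, 109.0, 138.0, 122.0, 107.0, 180.0, 114.0, 73.0, 64.0, 0.0 m³/s; ΣQ_DR = 1053 m³/s, peak = 180.0 m³/s.
Runoff depth d = ΣQ_DR·Δt / A = 1053 × 10800 / (2270 km²) = 5.010 mm.
The 1-cm UH is the DRH scaled by (10 mm)/d, so U_p = 180.0 × 10/5.010 = 359 m³/s.

U_p ≈ 359 m³/s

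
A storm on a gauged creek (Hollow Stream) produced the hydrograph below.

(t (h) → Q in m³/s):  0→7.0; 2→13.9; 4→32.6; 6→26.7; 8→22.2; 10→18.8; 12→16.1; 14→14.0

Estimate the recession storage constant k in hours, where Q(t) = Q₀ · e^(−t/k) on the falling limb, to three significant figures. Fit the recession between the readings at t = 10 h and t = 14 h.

On the falling limb, Q drops from 18.8 to 14.0 m³/s between t = 10 h and t = 14 h (Δt = 4 h).
k = −Δt / ln(Q₂/Q₁) = −4 / ln(14.0/18.8) = 13.6 h.

k ≈ 13.6 h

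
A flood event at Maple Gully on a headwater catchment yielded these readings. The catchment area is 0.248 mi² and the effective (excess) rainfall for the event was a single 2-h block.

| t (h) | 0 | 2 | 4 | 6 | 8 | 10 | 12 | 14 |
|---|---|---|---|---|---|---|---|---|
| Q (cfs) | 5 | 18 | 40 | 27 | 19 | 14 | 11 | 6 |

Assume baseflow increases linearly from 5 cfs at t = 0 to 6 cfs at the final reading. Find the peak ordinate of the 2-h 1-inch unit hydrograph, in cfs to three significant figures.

Direct runoff: 0.00, 12.86, 34.71, 21.57, 13.43, 8.29, 5.14, 0.00 cfs; ΣQ_DR = 96.00 cfs, peak = 34.71 cfs.
Runoff depth d = ΣQ_DR·Δt / A = 96.00 × 7200 / (0.248 mi²) = 1.200 in.
The 1-inch UH is the DRH scaled by (1 in)/d, so U_p = 34.71 × 1/1.200 = 28.9 cfs.

U_p ≈ 28.9 cfs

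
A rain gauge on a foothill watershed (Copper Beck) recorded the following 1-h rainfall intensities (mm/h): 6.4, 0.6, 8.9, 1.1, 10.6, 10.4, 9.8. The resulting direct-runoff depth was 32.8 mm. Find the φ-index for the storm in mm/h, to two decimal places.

φ ≈ 2.66 mm/h

Only the 5 blocks with intensity above φ contribute runoff: 6.4, 8.9, 10.6, 10.4, 9.8 mm/h.
Σ(I−φ)·Δt = d  ⇒  (6.4+8.9+10.6+10.4+9.8 − 5φ)·1 = 32.8
φ = (46.10 − 32.8/1) / 5 = 2.66 mm/h.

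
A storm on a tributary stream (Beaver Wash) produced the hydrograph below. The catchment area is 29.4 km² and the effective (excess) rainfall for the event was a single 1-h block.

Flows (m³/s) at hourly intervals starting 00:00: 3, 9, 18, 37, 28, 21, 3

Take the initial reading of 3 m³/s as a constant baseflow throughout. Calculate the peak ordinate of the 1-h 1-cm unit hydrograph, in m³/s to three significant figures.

U_p ≈ 28.3 m³/s

Direct runoff: 0.0, 6.0, 15.0, 34.0, 25.0, 18.0, 0.0 m³/s; ΣQ_DR = 98.00 m³/s, peak = 34.0 m³/s.
Runoff depth d = ΣQ_DR·Δt / A = 98.00 × 3600 / (29.4 km²) = 12.00 mm.
The 1-cm UH is the DRH scaled by (10 mm)/d, so U_p = 34.0 × 10/12.00 = 28.3 m³/s.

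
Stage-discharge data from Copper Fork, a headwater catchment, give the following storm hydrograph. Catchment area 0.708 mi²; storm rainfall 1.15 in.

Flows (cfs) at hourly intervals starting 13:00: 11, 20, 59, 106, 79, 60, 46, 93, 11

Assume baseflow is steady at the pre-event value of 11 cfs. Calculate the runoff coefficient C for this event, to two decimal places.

C ≈ 0.73

ΣQ_DR = 386.0 cfs; V = ΣQ_DR·Δt = 1.390 × 10^6 ft³.
Runoff depth d = V / A = 0.8448 in.
C = d / P = 0.8448 / 1.15 = 0.73.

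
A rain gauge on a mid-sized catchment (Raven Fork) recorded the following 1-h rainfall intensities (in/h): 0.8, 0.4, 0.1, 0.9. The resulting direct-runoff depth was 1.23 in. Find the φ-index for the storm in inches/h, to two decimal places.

Only the 3 blocks with intensity above φ contribute runoff: 0.8, 0.4, 0.9 in/h.
Σ(I−φ)·Δt = d  ⇒  (0.8+0.4+0.9 − 3φ)·1 = 1.23
φ = (2.100 − 1.23/1) / 3 = 0.29 in/h.

φ ≈ 0.29 in/h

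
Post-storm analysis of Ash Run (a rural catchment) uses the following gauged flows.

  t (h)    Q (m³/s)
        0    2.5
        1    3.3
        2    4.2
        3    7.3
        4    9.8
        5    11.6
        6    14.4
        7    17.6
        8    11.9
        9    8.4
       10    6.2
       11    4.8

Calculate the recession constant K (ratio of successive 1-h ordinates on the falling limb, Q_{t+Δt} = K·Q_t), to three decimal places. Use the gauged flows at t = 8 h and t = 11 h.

Using the recession-limb readings at t = 8 h and t = 11 h: Q falls from 11.9 to 4.8 m³/s over 3 intervals.
K = (Q₂/Q₁)^(1/3) = (4.8/11.9)^(1/3) = 0.739.

K ≈ 0.739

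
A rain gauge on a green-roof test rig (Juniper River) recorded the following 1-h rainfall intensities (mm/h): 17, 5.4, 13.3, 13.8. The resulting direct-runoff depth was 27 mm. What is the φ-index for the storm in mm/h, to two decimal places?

Only the 3 blocks with intensity above φ contribute runoff: 17, 13.3, 13.8 mm/h.
Σ(I−φ)·Δt = d  ⇒  (17+13.3+13.8 − 3φ)·1 = 27
φ = (44.10 − 27/1) / 3 = 5.70 mm/h.

φ ≈ 5.70 mm/h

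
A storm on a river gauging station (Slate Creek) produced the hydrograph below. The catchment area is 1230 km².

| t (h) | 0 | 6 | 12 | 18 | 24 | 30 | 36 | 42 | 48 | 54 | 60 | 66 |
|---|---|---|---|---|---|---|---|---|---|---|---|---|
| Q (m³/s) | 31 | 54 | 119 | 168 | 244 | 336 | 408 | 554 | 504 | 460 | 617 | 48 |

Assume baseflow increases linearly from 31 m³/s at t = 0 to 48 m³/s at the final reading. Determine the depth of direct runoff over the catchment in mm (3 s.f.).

Direct runoff: 0.00, 21.45, 84.91, 132.36, 206.82, 297.27, 367.73, 512.18, 460.64, 415.09, 570.55, 0.00 m³/s; ΣQ_DR = 3069 m³/s.
V = ΣQ_DR · Δt = 3069 × 21600 s = 6.629 × 10^7 m³.
Over A = 1230 km², depth = V / A = 53.9 mm.

d ≈ 53.9 mm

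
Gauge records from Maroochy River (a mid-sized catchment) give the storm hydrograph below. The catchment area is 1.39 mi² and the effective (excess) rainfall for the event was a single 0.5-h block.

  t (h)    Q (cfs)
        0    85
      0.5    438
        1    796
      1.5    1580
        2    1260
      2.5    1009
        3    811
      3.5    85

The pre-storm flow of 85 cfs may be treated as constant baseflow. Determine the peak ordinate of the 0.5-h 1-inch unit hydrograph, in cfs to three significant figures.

U_p ≈ 498 cfs

Direct runoff: 0.0, 353.0, 711.0, 1495.0, 1175.0, 924.0, 726.0, 0.0 cfs; ΣQ_DR = 5384 cfs, peak = 1495.0 cfs.
Runoff depth d = ΣQ_DR·Δt / A = 5384 × 1800 / (1.39 mi²) = 3.001 in.
The 1-inch UH is the DRH scaled by (1 in)/d, so U_p = 1495.0 × 1/3.001 = 498 cfs.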